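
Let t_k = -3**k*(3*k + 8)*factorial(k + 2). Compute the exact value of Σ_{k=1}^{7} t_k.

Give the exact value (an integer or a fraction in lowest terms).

Σ = -23808556782

t_(k+1)/t_k = 3*(k + 3)*(3*k + 11)/(3*k + 8).
So A=3*k + 9 and B=1, with C=k + 8/3.
f must satisfy (3*k + 9)·f(k+1) − (1)·f(k) = k + 8/3.
Bound: deg f ≤ 0.
Coefficient equations give f(k) = 1/3.
Then R = B(k−1)f/C = 1/(3*k + 8), so s_k = R(k)·t_k = -3**k*factorial(k + 2).
Δs = -3**k*(3*k + 8)*factorial(k + 2), as required.
Sum = s_(8) − s_(1); s_(8) = -23808556800, s_(1) = -18 ⇒ -23808556782.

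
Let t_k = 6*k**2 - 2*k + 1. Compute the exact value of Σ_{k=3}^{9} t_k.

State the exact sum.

Compute t_(k+1)/t_k: get (6*k**2 + 10*k + 5)/(6*k**2 - 2*k + 1).
A = 1, B = 1, C = k**2 - k/3 + 1/6.
Solve (1)·f(k+1) − (1)·f(k) = k**2 - k/3 + 1/6.
Degrees (0,0,2) ⇒ d ≤ 3.
A polynomial solution: f(k) = k*(2*k**2 - 4*k + 3)/6.
Certificate R = B(k−1)f/C = k*(2*k**2 - 4*k + 3)/(6*k**2 - 2*k + 1) gives s_k = k*(2*k**2 - 4*k + 3).
Verify: 6*k**2 - 2*k + 1 matches t_k.
Telescoping: Σ = s_(10) − s_(3) = 1630 − (27) = 1603.

Σ = 1603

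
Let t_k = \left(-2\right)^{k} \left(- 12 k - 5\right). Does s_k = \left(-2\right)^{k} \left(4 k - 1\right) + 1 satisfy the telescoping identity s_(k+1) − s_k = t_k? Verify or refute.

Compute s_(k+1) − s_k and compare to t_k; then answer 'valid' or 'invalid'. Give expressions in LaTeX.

s_(k+1) = (-2)**(k + 1)*(4*k + 3) + 1
s_(k+1) − s_k = (-2)**k*(-12*k - 5)
(s_(k+1) − s_k) − t_k = 0

valid (s_(k+1) − s_k reduces to t_k)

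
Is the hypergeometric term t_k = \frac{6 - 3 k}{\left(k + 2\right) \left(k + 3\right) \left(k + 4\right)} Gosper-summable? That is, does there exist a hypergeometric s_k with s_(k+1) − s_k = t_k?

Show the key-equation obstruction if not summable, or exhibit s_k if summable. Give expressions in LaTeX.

Yes. s_k = \frac{3 k}{\left(k + 2\right) \left(k + 3\right)}.

Compute t_(k+1)/t_k: get (k - 1)*(k + 2)/((k - 2)*(k + 5)).
Take A(k)=k + 2, B(k)=k + 5, C(k)=k - 2.
Solve (k + 2)·f(k+1) − (k + 4)·f(k) = k - 2.
Bound: deg f ≤ 2.
A polynomial solution: f(k) = -k.
Then R = B(k−1)f/C = -k*(k + 4)/(k - 2), so s_k = R(k)·t_k = 3*k/((k + 2)*(k + 3)).
Check: Δs_k = 3*(2 - k)/(k**3 + 9*k**2 + 26*k + 24). ✓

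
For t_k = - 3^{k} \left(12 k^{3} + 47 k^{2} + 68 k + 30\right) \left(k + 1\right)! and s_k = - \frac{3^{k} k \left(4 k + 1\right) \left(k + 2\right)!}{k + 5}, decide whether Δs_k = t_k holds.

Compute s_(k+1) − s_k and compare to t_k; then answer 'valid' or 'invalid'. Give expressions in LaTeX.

s_(k+1) = -3**(k + 1)*(k + 1)*(4*k + 5)*factorial(k + 3)/(k + 6)
s_(k+1) − s_k = -3**k*(12*k**4 + 119*k**3 + 386*k**2 + 519*k + 225)*factorial(k + 2)/((k + 5)*(k + 6))
(s_(k+1) − s_k) − t_k = 3**(k + 1)*(12*k**4 + 107*k**3 + 299*k**2 + 369*k + 150)*factorial(k + 1)/((k + 5)*(k + 6))

Invalid: residual \frac{3^{k + 1} \left(12 k^{4} + 107 k^{3} + 299 k^{2} + 369 k + 150\right) \left(k + 1\right)!}{\left(k + 5\right) \left(k + 6\right)} ≠ 0.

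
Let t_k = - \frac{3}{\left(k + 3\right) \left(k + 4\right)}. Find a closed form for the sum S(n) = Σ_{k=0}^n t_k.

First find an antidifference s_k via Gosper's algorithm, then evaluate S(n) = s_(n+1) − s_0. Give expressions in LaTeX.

S(n) = \frac{- n - 1}{n + 4}

Ratio r(k) = (k + 3)/(k + 5).
Factor: A=k + 3; B=k + 5; C=1.
f must satisfy (k + 3)·f(k+1) − (k + 4)·f(k) = 1.
Bound: deg f ≤ 1.
Coefficient equations give f(k) = k/3.
Certificate R = B(k−1)f/C = k*(k + 4)/3 gives s_k = -k/(k + 3).
s_(k+1) − s_k = -3/(k**2 + 7*k + 12) = t_k.
Evaluate: s_(n+1) = (-n - 1)/(n + 4); subtract s_(0) = 0 ⇒ S(n) = (-n - 1)/(n + 4).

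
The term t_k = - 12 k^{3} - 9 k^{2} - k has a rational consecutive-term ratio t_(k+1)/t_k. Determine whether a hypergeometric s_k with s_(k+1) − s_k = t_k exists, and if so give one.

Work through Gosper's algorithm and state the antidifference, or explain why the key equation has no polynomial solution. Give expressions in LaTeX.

s_k = k \left(- 3 k^{3} + 3 k^{2} + k - 1\right)

Compute t_(k+1)/t_k: get (12*k**3 + 45*k**2 + 55*k + 22)/(k*(12*k**2 + 9*k + 1)).
Normal form (A,B,C) = (1, 1, k**3 + 3*k**2/4 + k/12).
Solve (1)·f(k+1) − (1)·f(k) = k**3 + 3*k**2/4 + k/12.
d = 4 from the (0,0,3) case.
Coefficient equations give f(k) = k*(k - 1)*(3*k**2 - 1)/12.
Certificate R = B(k−1)f/C = (k - 1)*(3*k**2 - 1)/(12*k**2 + 9*k + 1) gives s_k = k*(-3*k**3 + 3*k**2 + k - 1).
Check: Δs_k = k*(-12*k**2 - 9*k - 1). ✓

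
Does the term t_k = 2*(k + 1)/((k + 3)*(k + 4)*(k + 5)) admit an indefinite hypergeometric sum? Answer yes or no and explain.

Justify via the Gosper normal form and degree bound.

Step 1: r(k) = (k + 2)*(k + 3)/((k + 1)*(k + 6)).
So A=k + 3 and B=k + 6, with C=k + 1.
Set up (k + 3)·f(k+1) − (k + 5)·f(k) − (k + 1) = 0.
From deg A=1, deg B=1, deg C=1: d=2.
Match coefficients ⇒ f(k) = k*(k + 1)/6.
R(k) = B(k−1)·f(k)/C(k) = k*(k + 5)/6; s_k = R·t_k = k*(k + 1)/(3*(k + 3)*(k + 4)).
Δs = 2*(k + 1)/(k**3 + 12*k**2 + 47*k + 60), as required.

Yes. s_k = k*(k + 1)/(3*(k + 3)*(k + 4)).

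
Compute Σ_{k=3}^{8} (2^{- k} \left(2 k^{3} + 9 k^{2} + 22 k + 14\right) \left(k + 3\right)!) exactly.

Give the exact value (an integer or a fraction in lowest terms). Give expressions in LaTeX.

Σ = 321825240

r(k) = (2*k**4 + 23*k**3 + 106*k**2 + 231*k + 188)/(2*(2*k**3 + 9*k**2 + 22*k + 14)) after simplifying.
So A=k/2 + 2 and B=1, with C=k**3 + 9*k**2/2 + 11*k + 7.
f must satisfy (k/2 + 2)·f(k+1) − (1)·f(k) = k**3 + 9*k**2/2 + 11*k + 7.
Degrees (1,0,3) ⇒ d ≤ 2.
Solving with deg f ≤ 2: f(k) = 2*k**2 + k + 1.
Then R = B(k−1)f/C = 2*(2*k**2 + k + 1)/(2*k**3 + 9*k**2 + 22*k + 14), so s_k = R(k)·t_k = 2**(1 - k)*(2*k**2 + k + 1)*factorial(k + 3).
Δs = (2*k**3 + 9*k**2 + 22*k + 14)*factorial(k + 3)/2**k, as required.
Evaluate s at k=9 and k=3: 321829200 and 3960; difference 321825240.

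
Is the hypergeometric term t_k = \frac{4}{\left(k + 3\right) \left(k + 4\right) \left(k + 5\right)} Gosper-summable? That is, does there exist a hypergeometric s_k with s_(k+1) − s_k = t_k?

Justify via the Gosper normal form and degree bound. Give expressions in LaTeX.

Yes. s_k = \frac{k \left(k + 7\right)}{6 \left(k + 3\right) \left(k + 4\right)}.

r(k) = (k + 3)/(k + 6) after simplifying.
Gosper form: A/B · C(k+1)/C(k) with A=k + 3, B=k + 6, C=1.
Need (k + 3)·f(k+1) − (k + 5)·f(k) = 1.
deg f ≤ 2 (via 1,1,0).
Solving with deg f ≤ 2: f(k) = k*(k + 7)/24.
Then R = B(k−1)f/C = k*(k + 5)*(k + 7)/24, so s_k = R(k)·t_k = k*(k + 7)/(6*(k + 3)*(k + 4)).
Δs = 4/(k**3 + 12*k**2 + 47*k + 60), as required.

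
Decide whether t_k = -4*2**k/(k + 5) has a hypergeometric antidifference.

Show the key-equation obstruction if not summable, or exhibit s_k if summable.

The ratio is 2*(k + 5)/(k + 6).
Gosper form: A/B · C(k+1)/C(k) with A=2*k + 10, B=k + 6, C=1.
Set up (2*k + 10)·f(k+1) − (k + 5)·f(k) − (1) = 0.
deg f ≤ -1 (via 1,1,0).
Bound -1 < 0, so the key equation has no polynomial solution.

No — t_k has no hypergeometric antidifference.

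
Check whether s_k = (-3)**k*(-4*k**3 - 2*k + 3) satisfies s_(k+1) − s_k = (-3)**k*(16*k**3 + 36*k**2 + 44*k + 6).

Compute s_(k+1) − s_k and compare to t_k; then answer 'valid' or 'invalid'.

valid; difference matches t_k

s_(k+1) = (-3)**(k + 1)*(-2*k - 4*(k + 1)**3 + 1)
s_(k+1) − s_k = (-3)**k*(16*k**3 + 36*k**2 + 44*k + 6)
(s_(k+1) − s_k) − t_k = 0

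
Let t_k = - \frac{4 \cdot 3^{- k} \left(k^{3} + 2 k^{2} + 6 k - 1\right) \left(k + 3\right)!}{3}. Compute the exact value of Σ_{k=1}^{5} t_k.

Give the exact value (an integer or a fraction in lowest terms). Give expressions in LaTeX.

Step 1: r(k) = (k**4 + 9*k**3 + 33*k**2 + 60*k + 32)/(3*(k**3 + 2*k**2 + 6*k - 1)).
Normal form (A,B,C) = (k/3 + 4/3, 1, k**3 + 2*k**2 + 6*k - 1).
Need (k/3 + 4/3)·f(k+1) − (1)·f(k) = k**3 + 2*k**2 + 6*k - 1.
deg f ≤ 2 (via 1,0,3).
Solving with deg f ≤ 2: f(k) = 3*(k**2 - k - 1).
R(k) = B(k−1)·f(k)/C(k) = 3*(k**2 - k - 1)/(k**3 + 2*k**2 + 6*k - 1); s_k = R·t_k = 4*(-k**2 + k + 1)*factorial(k + 3)/3**k.
Check: Δs_k = -4*(k**3 + 2*k**2 + 6*k - 1)*factorial(k + 3)/(3*3**k). ✓
Sum = s_(6) − s_(1); s_(6) = -519680/9, s_(1) = 32 ⇒ -519968/9.

Σ = -519968/9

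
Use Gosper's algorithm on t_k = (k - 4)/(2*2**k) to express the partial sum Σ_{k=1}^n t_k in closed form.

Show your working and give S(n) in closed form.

S(n) = 2**(-n - 1)*(-2**(n + 1) - n + 2)

t_(k+1)/t_k = (k - 3)/(2*(k - 4)).
A = 1/2, B = 1, C = k - 4.
Solve (1/2)·f(k+1) − (1)·f(k) = k - 4.
From deg A=0, deg B=0, deg C=1: d=1.
Solving with deg f ≤ 1: f(k) = -2*(k - 3).
Certificate R = B(k−1)f/C = -2*(k - 3)/(k - 4) gives s_k = (3 - k)/2**k.
Δs = (k - 4)/(2*2**k), as required.
Σ_(k=1)^n t_k = s_(n+1) − s_(1) = (2**(-n - 1)*(2 - n)) − (1), i.e. 2**(-n - 1)*(-2**(n + 1) - n + 2).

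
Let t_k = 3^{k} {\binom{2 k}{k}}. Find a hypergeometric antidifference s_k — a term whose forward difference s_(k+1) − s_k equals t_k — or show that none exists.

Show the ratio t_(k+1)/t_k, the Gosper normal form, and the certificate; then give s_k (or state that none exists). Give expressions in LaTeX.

t_(k+1)/t_k = 6*(2*k + 1)/(k + 1).
Normal form (A,B,C) = (12*k + 6, k + 1, 1).
f must satisfy (12*k + 6)·f(k+1) − (k)·f(k) = 1.
Degrees (1,1,0) ⇒ d ≤ -1.
d = -1 < 0 ⇒ no nonzero polynomial f; not summable.

none (Gosper's algorithm certifies no s_k)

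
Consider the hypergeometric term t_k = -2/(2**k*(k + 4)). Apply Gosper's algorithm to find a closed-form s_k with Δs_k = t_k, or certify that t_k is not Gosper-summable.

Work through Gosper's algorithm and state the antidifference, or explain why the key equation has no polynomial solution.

Ratio r(k) = (k + 4)/(2*(k + 5)).
So A=k/2 + 2 and B=k + 5, with C=1.
Solve (k/2 + 2)·f(k+1) − (k + 4)·f(k) = 1.
d = -1 from the (1,1,0) case.
deg f ≤ -1 is impossible — no certificate.

none — t_k is not Gosper-summable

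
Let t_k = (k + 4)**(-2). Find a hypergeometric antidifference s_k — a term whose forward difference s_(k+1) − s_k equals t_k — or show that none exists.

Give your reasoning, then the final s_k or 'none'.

no hypergeometric antidifference exists

t_(k+1)/t_k = (k + 4)**2/(k + 5)**2.
Normal form (A,B,C) = (k**2 + 8*k + 16, k**2 + 10*k + 25, 1).
Set up (k**2 + 8*k + 16)·f(k+1) − (k**2 + 8*k + 16)·f(k) − (1) = 0.
From deg A=2, deg B=2, deg C=0: d=0.
f = c0 ⇒ A·f(k+1) − B(k−1)·f(k) − C = -1. The system {-1 = 0} is inconsistent; no antidifference.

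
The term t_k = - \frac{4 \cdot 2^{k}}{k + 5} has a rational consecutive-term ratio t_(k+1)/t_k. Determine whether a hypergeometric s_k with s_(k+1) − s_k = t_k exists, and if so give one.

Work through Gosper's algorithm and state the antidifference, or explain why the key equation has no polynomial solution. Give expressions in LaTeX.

none — t_k is not Gosper-summable

Compute t_(k+1)/t_k: get 2*(k + 5)/(k + 6).
Gosper form: A/B · C(k+1)/C(k) with A=2*k + 10, B=k + 6, C=1.
f must satisfy (2*k + 10)·f(k+1) − (k + 5)·f(k) = 1.
Bound: deg f ≤ -1.
Negative degree bound (-1): no f exists, t_k not Gosper-summable.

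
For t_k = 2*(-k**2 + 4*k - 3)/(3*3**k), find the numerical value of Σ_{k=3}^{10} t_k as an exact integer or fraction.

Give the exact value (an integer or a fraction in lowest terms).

Σ = -1448/19683

The ratio is k*(k - 2)/(3*(k**2 - 4*k + 3)).
Normal form (A,B,C) = (1/3, 1, k**2 - 4*k + 3).
Need (1/3)·f(k+1) − (1)·f(k) = k**2 - 4*k + 3.
d = 2 from the (0,0,2) case.
A polynomial solution: f(k) = -3*(k - 2)*(k - 1)/2.
Get s_k = R·t_k = (k**2 - 3*k + 2)/3**k with R(k) = B(k−1)f(k)/C(k) = -3*(k - 2)/(2*(k - 3)).
Δs = 2*(-k**2 + 4*k - 3)/(3*3**k), as required.
Evaluate s at k=11 and k=3: 10/19683 and 2/27; difference -1448/19683.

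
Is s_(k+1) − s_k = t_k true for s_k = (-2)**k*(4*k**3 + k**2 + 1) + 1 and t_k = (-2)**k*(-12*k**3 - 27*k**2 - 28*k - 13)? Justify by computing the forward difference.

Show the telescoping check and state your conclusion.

s_(k+1) = (-2)**(k + 1)*(4*(k + 1)**3 + (k + 1)**2 + 1) + 1
s_(k+1) − s_k = (-2)**k*(-12*k**3 - 27*k**2 - 28*k - 13)
(s_(k+1) − s_k) − t_k = 0

valid; difference matches t_k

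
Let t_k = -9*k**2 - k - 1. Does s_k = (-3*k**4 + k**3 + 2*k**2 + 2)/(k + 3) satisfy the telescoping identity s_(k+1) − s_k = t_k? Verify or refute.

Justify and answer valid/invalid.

Invalid: residual 2*(6*k**3 + 32*k**2 + 2*k + 5)/(k**2 + 7*k + 12) ≠ 0.

s_(k+1) = (-3*(k + 1)**4 + (k + 1)**3 + 2*(k + 1)**2 + 2)/(k + 4)
s_(k+1) − s_k = (-9*k**4 - 52*k**3 - 52*k**2 - 15*k - 2)/(k**2 + 7*k + 12)
(s_(k+1) − s_k) − t_k = 2*(6*k**3 + 32*k**2 + 2*k + 5)/(k**2 + 7*k + 12)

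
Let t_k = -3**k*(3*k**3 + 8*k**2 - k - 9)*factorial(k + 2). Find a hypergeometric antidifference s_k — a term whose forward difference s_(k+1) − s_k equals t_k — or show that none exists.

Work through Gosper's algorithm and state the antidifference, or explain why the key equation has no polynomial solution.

t_(k+1)/t_k = 3*(3*k**4 + 26*k**3 + 75*k**2 + 73*k + 3)/(3*k**3 + 8*k**2 - k - 9).
Gosper form: A/B · C(k+1)/C(k) with A=3*k + 9, B=1, C=k**3 + 8*k**2/3 - k/3 - 3.
Set up (3*k + 9)·f(k+1) − (1)·f(k) − (k**3 + 8*k**2/3 - k/3 - 3) = 0.
From deg A=1, deg B=0, deg C=3: d=2.
Solving with deg f ≤ 2: f(k) = k*(k - 2)/3.
R(k) = B(k−1)·f(k)/C(k) = k*(k - 2)/(3*k**3 + 8*k**2 - k - 9); s_k = R·t_k = -3**k*k*(k - 2)*factorial(k + 2).
Check: Δs_k = -3**k*(3*k**3 + 8*k**2 - k - 9)*factorial(k + 2). ✓

s_k = -3**k*k*(k - 2)*factorial(k + 2)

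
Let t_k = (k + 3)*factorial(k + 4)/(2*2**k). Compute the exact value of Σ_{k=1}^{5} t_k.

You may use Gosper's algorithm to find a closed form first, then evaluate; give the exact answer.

Σ = 56640

Ratio r(k) = (k + 4)*(k + 5)/(2*(k + 3)).
Gosper form: A/B · C(k+1)/C(k) with A=k/2 + 5/2, B=1, C=k + 3.
Key eq: (k/2 + 5/2)·f(k+1) = (1)·f(k) + (k + 3).
Bound: deg f ≤ 0.
Match coefficients ⇒ f(k) = 2.
Then R = B(k−1)f/C = 2/(k + 3), so s_k = R(k)·t_k = factorial(k + 4)/2**k.
s_(k+1) − s_k = (k + 3)*factorial(k + 4)/(2*2**k) = t_k.
Sum = s_(6) − s_(1); s_(6) = 56700, s_(1) = 60 ⇒ 56640.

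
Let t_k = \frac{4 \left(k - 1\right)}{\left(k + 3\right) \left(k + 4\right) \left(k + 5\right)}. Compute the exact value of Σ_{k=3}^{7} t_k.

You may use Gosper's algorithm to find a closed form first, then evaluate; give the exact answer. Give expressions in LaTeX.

Σ = 25/231

r(k) = k*(k + 3)/((k - 1)*(k + 6)) after simplifying.
Take A(k)=k + 3, B(k)=k + 6, C(k)=k - 1.
Solve (k + 3)·f(k+1) − (k + 5)·f(k) = k - 1.
d = 2 from the (1,1,1) case.
Match coefficients ⇒ f(k) = k*(k - 5)/12.
R(k) = B(k−1)·f(k)/C(k) = k*(k - 5)*(k + 5)/(12*(k - 1)); s_k = R·t_k = k*(k - 5)/(3*(k + 3)*(k + 4)).
s_(k+1) − s_k = 4*(k - 1)/(k**3 + 12*k**2 + 47*k + 60) = t_k.
Telescoping: Σ = s_(8) − s_(3) = 2/33 − (-1/21) = 25/231.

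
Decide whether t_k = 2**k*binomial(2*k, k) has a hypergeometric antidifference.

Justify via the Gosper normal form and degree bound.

Compute t_(k+1)/t_k: get 4*(2*k + 1)/(k + 1).
A = 8*k + 4, B = k + 1, C = 1.
Need (8*k + 4)·f(k+1) − (k)·f(k) = 1.
Bound: deg f ≤ -1.
deg f ≤ -1 is impossible — no certificate.

No. Not Gosper-summable.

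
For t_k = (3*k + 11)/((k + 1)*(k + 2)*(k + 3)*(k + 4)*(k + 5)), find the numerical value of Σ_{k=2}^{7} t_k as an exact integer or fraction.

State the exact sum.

Step 1: r(k) = (k + 1)*(3*k + 14)/((k + 6)*(3*k + 11)).
So A=k + 1 and B=k + 6, with C=k + 11/3.
Need (k + 1)·f(k+1) − (k + 5)·f(k) = k + 11/3.
deg f ≤ 4 (via 1,1,1).
A polynomial solution: f(k) = k*(k + 3)*(k**2 + 7*k + 14)/24.
So s_k = (B(k−1)f/C)·t_k = (k*(k + 3)*(k + 5)*(k**2 + 7*k + 14)/(8*(3*k + 11)))·t_k = k*(k**2 + 7*k + 14)/(8*(k**3 + 7*k**2 + 14*k + 8)).
Check: Δs_k = (3*k + 11)/(k**5 + 15*k**4 + 85*k**3 + 225*k**2 + 274*k + 120). ✓
Σ_(k=2)^(7) t_k = s_(8) − s_(2) = 67/540 − (1/9) = 7/540.

Σ = 7/540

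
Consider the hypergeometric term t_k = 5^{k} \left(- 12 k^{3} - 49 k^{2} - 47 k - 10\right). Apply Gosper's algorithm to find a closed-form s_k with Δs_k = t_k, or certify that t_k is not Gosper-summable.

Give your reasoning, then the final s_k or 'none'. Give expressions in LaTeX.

t_(k+1)/t_k = 5*(12*k**3 + 85*k**2 + 181*k + 118)/(12*k**3 + 49*k**2 + 47*k + 10).
Gosper form: A/B · C(k+1)/C(k) with A=5, B=1, C=k**3 + 49*k**2/12 + 47*k/12 + 5/6.
Key eq: (5)·f(k+1) = (1)·f(k) + (k**3 + 49*k**2/12 + 47*k/12 + 5/6).
From deg A=0, deg B=0, deg C=3: d=3.
Solve for f: f(k) = k*(k + 1)*(3*k - 2)/12 (degree 3 ≤ 3).
R(k) = B(k−1)·f(k)/C(k) = k*(3*k - 2)/(12*k**2 + 37*k + 10); s_k = R·t_k = 5**k*k*(-3*k**2 - k + 2).
Verify: 5**k*(-12*k**3 - 49*k**2 - 47*k - 10) matches t_k.

s_k = 5^{k} k \left(- 3 k^{2} - k + 2\right)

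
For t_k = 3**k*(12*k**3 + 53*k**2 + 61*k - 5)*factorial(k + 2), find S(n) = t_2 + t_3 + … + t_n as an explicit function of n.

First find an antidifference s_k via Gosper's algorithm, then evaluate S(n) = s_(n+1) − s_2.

The ratio is 3*(12*k**4 + 125*k**3 + 470*k**2 + 730*k + 363)/(12*k**3 + 53*k**2 + 61*k - 5).
Take A(k)=3*k + 9, B(k)=1, C(k)=k**3 + 53*k**2/12 + 61*k/12 - 5/12.
Solve (3*k + 9)·f(k+1) − (1)·f(k) = k**3 + 53*k**2/12 + 61*k/12 - 5/12.
d = 2 from the (1,0,3) case.
Match coefficients ⇒ f(k) = (4*k**2 - k - 4)/12.
Then R = B(k−1)f/C = (4*k**2 - k - 4)/(12*k**3 + 53*k**2 + 61*k - 5), so s_k = R(k)·t_k = 3**k*(4*k**2 - k - 4)*factorial(k + 2).
Check: Δs_k = 3**k*(12*k**3 + 53*k**2 + 61*k - 5)*factorial(k + 2). ✓
Evaluate: s_(n+1) = 3**(n + 1)*(4*n**2 + 7*n - 1)*factorial(n + 3); subtract s_(2) = 2160 ⇒ S(n) = 12*3**n*n**2*factorial(n + 3) + 21*3**n*n*factorial(n + 3) - 3*3**n*factorial(n + 3) - 2160.

S(n) = 12*3**n*n**2*factorial(n + 3) + 21*3**n*n*factorial(n + 3) - 3*3**n*factorial(n + 3) - 2160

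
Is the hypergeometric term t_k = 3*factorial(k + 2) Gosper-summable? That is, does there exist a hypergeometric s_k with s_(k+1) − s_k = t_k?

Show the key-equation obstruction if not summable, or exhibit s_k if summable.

No — key equation has no polynomial f.

The ratio is k + 3.
A = k + 3, B = 1, C = 1.
Need (k + 3)·f(k+1) − (1)·f(k) = 1.
Degrees (1,0,0) ⇒ d ≤ -1.
Bound -1 < 0, so the key equation has no polynomial solution.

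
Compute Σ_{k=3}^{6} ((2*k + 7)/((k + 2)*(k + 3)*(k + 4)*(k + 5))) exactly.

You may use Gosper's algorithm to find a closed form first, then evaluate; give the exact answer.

Σ = 64/3465

Step 1: r(k) = (k + 2)*(2*k + 9)/((k + 6)*(2*k + 7)).
Gosper form: A/B · C(k+1)/C(k) with A=k + 2, B=k + 6, C=k + 7/2.
Key eq: (k + 2)·f(k+1) = (k + 5)·f(k) + (k + 7/2).
Bound: deg f ≤ 3.
Solve for f: f(k) = k*(k + 3)*(k + 6)/16 (degree 3 ≤ 3).
Certificate R = B(k−1)f/C = k*(k + 3)*(k + 5)*(k + 6)/(8*(2*k + 7)) gives s_k = k*(k + 6)/(8*(k**2 + 6*k + 8)).
Verify: (2*k + 7)/(k**4 + 14*k**3 + 71*k**2 + 154*k + 120) matches t_k.
Sum = s_(7) − s_(3); s_(7) = 91/792, s_(3) = 27/280 ⇒ 64/3465.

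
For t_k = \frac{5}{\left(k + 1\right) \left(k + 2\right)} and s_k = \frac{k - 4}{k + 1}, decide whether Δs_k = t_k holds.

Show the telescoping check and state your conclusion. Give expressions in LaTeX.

s_(k+1) = (k - 3)/(k + 2)
s_(k+1) − s_k = 5/(k**2 + 3*k + 2)
(s_(k+1) − s_k) − t_k = 0

valid; difference matches t_k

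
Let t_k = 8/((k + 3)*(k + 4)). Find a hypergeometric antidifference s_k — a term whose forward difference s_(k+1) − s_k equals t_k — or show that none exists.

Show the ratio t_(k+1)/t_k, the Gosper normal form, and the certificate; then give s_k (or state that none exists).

s_k = 8*k/(3*(k + 3))

t_(k+1)/t_k = (k + 3)/(k + 5).
Gosper form: A/B · C(k+1)/C(k) with A=k + 3, B=k + 5, C=1.
Set up (k + 3)·f(k+1) − (k + 4)·f(k) − (1) = 0.
Bound: deg f ≤ 1.
Solve for f: f(k) = k/3 (degree 1 ≤ 1).
Certificate R = B(k−1)f/C = k*(k + 4)/3 gives s_k = 8*k/(3*(k + 3)).
Verify: 8/(k**2 + 7*k + 12) matches t_k.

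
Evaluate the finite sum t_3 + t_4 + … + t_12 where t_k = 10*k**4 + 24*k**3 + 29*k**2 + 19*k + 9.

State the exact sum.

Σ = 772950

t_(k+1)/t_k = (10*k**4 + 64*k**3 + 161*k**2 + 189*k + 91)/(10*k**4 + 24*k**3 + 29*k**2 + 19*k + 9).
So A=1 and B=1, with C=k**4 + 12*k**3/5 + 29*k**2/10 + 19*k/10 + 9/10.
Key eq: (1)·f(k+1) = (1)·f(k) + (k**4 + 12*k**3/5 + 29*k**2/10 + 19*k/10 + 9/10).
Bound: deg f ≤ 5.
A polynomial solution: f(k) = k*(2*k**4 + k**3 + k**2 + k + 4)/10.
Then R = B(k−1)f/C = k*(2*k**4 + k**3 + k**2 + k + 4)/(10*k**4 + 24*k**3 + 29*k**2 + 19*k + 9), so s_k = R(k)·t_k = k*(2*k**4 + k**3 + k**2 + k + 4).
Check: Δs_k = 10*k**4 + 24*k**3 + 29*k**2 + 19*k + 9. ✓
Sum = s_(13) − s_(3); s_(13) = 773565, s_(3) = 615 ⇒ 772950.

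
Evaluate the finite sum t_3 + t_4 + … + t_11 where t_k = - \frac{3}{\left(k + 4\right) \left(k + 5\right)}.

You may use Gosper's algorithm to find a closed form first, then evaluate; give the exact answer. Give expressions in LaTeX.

Σ = -27/112

Ratio r(k) = (k + 4)/(k + 6).
Take A(k)=k + 4, B(k)=k + 6, C(k)=1.
Set up (k + 4)·f(k+1) − (k + 5)·f(k) − (1) = 0.
From deg A=1, deg B=1, deg C=0: d=1.
Match coefficients ⇒ f(k) = k/4.
Then R = B(k−1)f/C = k*(k + 5)/4, so s_k = R(k)·t_k = -3*k/(4*k + 16).
Check: Δs_k = -3/(k**2 + 9*k + 20). ✓
Telescoping: Σ = s_(12) − s_(3) = -9/16 − (-9/28) = -27/112.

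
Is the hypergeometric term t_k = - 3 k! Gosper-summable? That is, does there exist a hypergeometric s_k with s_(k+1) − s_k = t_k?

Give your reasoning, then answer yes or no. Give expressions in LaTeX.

Compute t_(k+1)/t_k: get k + 1.
Gosper form: A/B · C(k+1)/C(k) with A=k + 1, B=1, C=1.
Key eq: (k + 1)·f(k+1) = (1)·f(k) + (1).
deg f ≤ -1 (via 1,0,0).
deg f ≤ -1 is impossible — no certificate.

No — t_k has no hypergeometric antidifference.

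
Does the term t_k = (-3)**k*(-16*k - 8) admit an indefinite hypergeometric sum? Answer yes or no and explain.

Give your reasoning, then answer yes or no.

Yes. s_k = (-3)**k*(4*k - 1).

Ratio r(k) = 3*(-2*k - 3)/(2*k + 1).
Normal form (A,B,C) = (-3, 1, k + 1/2).
Solve (-3)·f(k+1) − (1)·f(k) = k + 1/2.
Degrees (0,0,1) ⇒ d ≤ 1.
Solve for f: f(k) = -(4*k - 1)/16 (degree 1 ≤ 1).
Certificate R = B(k−1)f/C = -(4*k - 1)/(8*(2*k + 1)) gives s_k = (-3)**k*(4*k - 1).
Δs = (-3)**k*(-16*k - 8), as required.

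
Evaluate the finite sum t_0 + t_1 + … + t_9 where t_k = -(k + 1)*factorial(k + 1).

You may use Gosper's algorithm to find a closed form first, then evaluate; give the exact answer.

t_(k+1)/t_k = (k + 2)**2/(k + 1).
A = k + 2, B = 1, C = k + 1.
Key eq: (k + 2)·f(k+1) = (1)·f(k) + (k + 1).
Degrees (1,0,1) ⇒ d ≤ 0.
Coefficient equations give f(k) = 1.
Get s_k = R·t_k = -factorial(k + 1) with R(k) = B(k−1)f(k)/C(k) = 1/(k + 1).
Verify: -(k + 1)*factorial(k + 1) matches t_k.
Evaluate s at k=10 and k=0: -39916800 and -1; difference -39916799.

Σ = -39916799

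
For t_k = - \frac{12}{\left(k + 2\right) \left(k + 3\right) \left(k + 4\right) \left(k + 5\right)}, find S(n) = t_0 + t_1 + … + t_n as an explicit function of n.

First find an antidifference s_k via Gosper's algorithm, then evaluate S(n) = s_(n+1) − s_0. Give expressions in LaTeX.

S(n) = \frac{- n^{3} - 12 n^{2} - 47 n - 36}{6 \left(n^{3} + 12 n^{2} + 47 n + 60\right)}

Ratio r(k) = (k + 2)/(k + 6).
Factor: A=k + 2; B=k + 6; C=1.
Solve (k + 2)·f(k+1) − (k + 5)·f(k) = 1.
deg f ≤ 3 (via 1,1,0).
Solving with deg f ≤ 3: f(k) = k*(k**2 + 9*k + 26)/72.
Get s_k = R·t_k = k*(-k**2 - 9*k - 26)/(6*(k + 2)*(k + 3)*(k + 4)) with R(k) = B(k−1)f(k)/C(k) = k*(k + 5)*(k**2 + 9*k + 26)/72.
Verify: -12/(k**4 + 14*k**3 + 71*k**2 + 154*k + 120) matches t_k.
Σ_(k=0)^n t_k = s_(n+1) − s_(0) = ((-n**3 - 12*n**2 - 47*n - 36)/(6*(n**3 + 12*n**2 + 47*n + 60))) − (0), i.e. (-n**3 - 12*n**2 - 47*n - 36)/(6*(n**3 + 12*n**2 + 47*n + 60)).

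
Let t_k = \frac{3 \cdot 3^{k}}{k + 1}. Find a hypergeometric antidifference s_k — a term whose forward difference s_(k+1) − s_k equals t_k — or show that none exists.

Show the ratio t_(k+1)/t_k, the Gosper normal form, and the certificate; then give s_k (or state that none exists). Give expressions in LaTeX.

t_(k+1)/t_k = 3*(k + 1)/(k + 2).
Gosper form: A/B · C(k+1)/C(k) with A=3*k + 3, B=k + 2, C=1.
f must satisfy (3*k + 3)·f(k+1) − (k + 1)·f(k) = 1.
deg f ≤ -1 (via 1,1,0).
deg f ≤ -1 is impossible — no certificate.

no hypergeometric antidifference exists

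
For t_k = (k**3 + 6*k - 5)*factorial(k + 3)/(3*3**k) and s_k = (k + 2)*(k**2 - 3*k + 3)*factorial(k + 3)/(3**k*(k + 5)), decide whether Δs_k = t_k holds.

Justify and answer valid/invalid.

Invalid: residual -(k**4 + 5*k**3 + 3*k**2 + 34*k - 34)*factorial(k + 3)/(3**k*(k + 5)*(k + 6)) ≠ 0.

s_(k+1) = (k + 3)*(k**2 - k + 1)*factorial(k + 4)/(3*3**k*(k + 6))
s_(k+1) − s_k = (k**5 + 8*k**4 + 21*k**3 + 52*k**2 + 23*k - 48)*factorial(k + 3)/(3*3**k*(k + 5)*(k + 6))
(s_(k+1) − s_k) − t_k = -(k**4 + 5*k**3 + 3*k**2 + 34*k - 34)*factorial(k + 3)/(3**k*(k + 5)*(k + 6))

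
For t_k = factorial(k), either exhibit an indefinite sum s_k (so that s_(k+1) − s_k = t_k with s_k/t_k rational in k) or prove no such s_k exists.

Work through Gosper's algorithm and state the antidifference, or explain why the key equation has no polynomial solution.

no hypergeometric antidifference exists

r(k) = k + 1 after simplifying.
A = k + 1, B = 1, C = 1.
Set up (k + 1)·f(k+1) − (1)·f(k) − (1) = 0.
From deg A=1, deg B=0, deg C=0: d=-1.
d = -1 < 0 ⇒ no nonzero polynomial f; not summable.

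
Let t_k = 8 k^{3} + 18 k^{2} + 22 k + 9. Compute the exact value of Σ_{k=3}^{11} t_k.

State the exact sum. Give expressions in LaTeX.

r(k) = (8*k**3 + 42*k**2 + 82*k + 57)/(8*k**3 + 18*k**2 + 22*k + 9) after simplifying.
Factor: A=1; B=1; C=k**3 + 9*k**2/4 + 11*k/4 + 9/8.
f must satisfy (1)·f(k+1) − (1)·f(k) = k**3 + 9*k**2/4 + 11*k/4 + 9/8.
From deg A=0, deg B=0, deg C=3: d=4.
Coefficient equations give f(k) = k*(2*k**3 + 2*k**2 + 4*k + 1)/8.
So s_k = (B(k−1)f/C)·t_k = (k*(2*k**3 + 2*k**2 + 4*k + 1)/(8*k**3 + 18*k**2 + 22*k + 9))·t_k = k*(2*k**3 + 2*k**2 + 4*k + 1).
Verify: 8*k**3 + 18*k**2 + 22*k + 9 matches t_k.
Evaluate s at k=12 and k=3: 45516 and 255; difference 45261.

Σ = 45261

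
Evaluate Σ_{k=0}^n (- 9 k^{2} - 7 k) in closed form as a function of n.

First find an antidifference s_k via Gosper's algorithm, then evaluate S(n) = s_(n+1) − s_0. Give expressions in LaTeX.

S(n) = n \left(- 3 n^{2} - 8 n - 5\right)

The ratio is (9*k**2 + 25*k + 16)/(k*(9*k + 7)).
A = 1, B = 1, C = k**2 + 7*k/9.
Need (1)·f(k+1) − (1)·f(k) = k**2 + 7*k/9.
Bound: deg f ≤ 3.
Solve for f: f(k) = k*(k - 1)*(3*k + 2)/9 (degree 3 ≤ 3).
Certificate R = B(k−1)f/C = (k - 1)*(3*k + 2)/(9*k + 7) gives s_k = k*(-3*k**2 + k + 2).
Check: Δs_k = k*(-9*k - 7). ✓
s_(n+1) = n*(-3*n**2 - 8*n - 5) and s_(0) = 0, so S(n) = n*(-3*n**2 - 8*n - 5).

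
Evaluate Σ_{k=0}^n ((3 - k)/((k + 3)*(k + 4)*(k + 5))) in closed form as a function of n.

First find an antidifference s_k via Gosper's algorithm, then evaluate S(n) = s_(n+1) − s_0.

S(n) = (n + 1)/(n**2 + 9*n + 20)

t_(k+1)/t_k = (k - 2)*(k + 3)/((k - 3)*(k + 6)).
So A=k + 3 and B=k + 6, with C=k - 3.
Solve (k + 3)·f(k+1) − (k + 5)·f(k) = k - 3.
deg f ≤ 2 (via 1,1,1).
A polynomial solution: f(k) = -k.
Then R = B(k−1)f/C = -k*(k + 5)/(k - 3), so s_k = R(k)·t_k = k/((k + 3)*(k + 4)).
s_(k+1) − s_k = (3 - k)/(k**3 + 12*k**2 + 47*k + 60) = t_k.
Σ_(k=0)^n t_k = s_(n+1) − s_(0) = ((n + 1)/(n**2 + 9*n + 20)) − (0), i.e. (n + 1)/(n**2 + 9*n + 20).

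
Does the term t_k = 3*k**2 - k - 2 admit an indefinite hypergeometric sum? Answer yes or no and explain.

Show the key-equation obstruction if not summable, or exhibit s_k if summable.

t_(k+1)/t_k = k*(3*k + 5)/(3*k**2 - k - 2).
Take A(k)=1, B(k)=1, C(k)=k**2 - k/3 - 2/3.
Key eq: (1)·f(k+1) = (1)·f(k) + (k**2 - k/3 - 2/3).
d = 3 from the (0,0,2) case.
Coefficient equations give f(k) = k*(k**2 - 2*k - 1)/3.
Certificate R = B(k−1)f/C = k*(k**2 - 2*k - 1)/((k - 1)*(3*k + 2)) gives s_k = k*(k**2 - 2*k - 1).
s_(k+1) − s_k = 3*k**2 - k - 2 = t_k.

Yes. s_k = k*(k**2 - 2*k - 1).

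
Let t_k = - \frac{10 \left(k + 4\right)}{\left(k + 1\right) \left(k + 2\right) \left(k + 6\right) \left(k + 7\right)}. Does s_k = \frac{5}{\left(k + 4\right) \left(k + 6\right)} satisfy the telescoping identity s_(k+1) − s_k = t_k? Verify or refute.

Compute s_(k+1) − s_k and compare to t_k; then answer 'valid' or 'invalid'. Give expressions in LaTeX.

s_(k+1) = 5/((k + 5)*(k + 7))
s_(k+1) − s_k = 5*(-2*k - 11)/(k**4 + 22*k**3 + 179*k**2 + 638*k + 840)
(s_(k+1) − s_k) − t_k = 15*(3*k**2 + 25*k + 46)/(k**6 + 25*k**5 + 247*k**4 + 1219*k**3 + 3112*k**2 + 3796*k + 1680)

Invalid: residual \frac{15 \left(3 k^{2} + 25 k + 46\right)}{k^{6} + 25 k^{5} + 247 k^{4} + 1219 k^{3} + 3112 k^{2} + 3796 k + 1680} ≠ 0.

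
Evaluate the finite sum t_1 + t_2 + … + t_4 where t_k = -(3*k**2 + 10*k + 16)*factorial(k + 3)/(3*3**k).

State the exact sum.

Σ = -83608/27

t_(k+1)/t_k = (k + 4)*(10*k + 3*(k + 1)**2 + 26)/(3*(3*k**2 + 10*k + 16)).
Gosper form: A/B · C(k+1)/C(k) with A=k/3 + 4/3, B=1, C=k**2 + 10*k/3 + 16/3.
Solve (k/3 + 4/3)·f(k+1) − (1)·f(k) = k**2 + 10*k/3 + 16/3.
Degrees (1,0,2) ⇒ d ≤ 1.
A polynomial solution: f(k) = 3*k + 4.
Get s_k = R·t_k = -(3*k + 4)*factorial(k + 3)/3**k with R(k) = B(k−1)f(k)/C(k) = 3*(3*k + 4)/(3*k**2 + 10*k + 16).
Check: Δs_k = -(3*k**2 + 10*k + 16)*factorial(k + 3)/(3*3**k). ✓
Evaluate s at k=5 and k=1: -85120/27 and -56; difference -83608/27.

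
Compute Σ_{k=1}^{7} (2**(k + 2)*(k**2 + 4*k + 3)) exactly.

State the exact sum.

Step 1: r(k) = 2*(k**2 + 6*k + 8)/(k**2 + 4*k + 3).
So A=2 and B=1, with C=k**2 + 4*k + 3.
Solve (2)·f(k+1) − (1)·f(k) = k**2 + 4*k + 3.
deg f ≤ 2 (via 0,0,2).
A polynomial solution: f(k) = k**2 + 1.
Get s_k = R·t_k = 2**(k + 2)*(k**2 + 1) with R(k) = B(k−1)f(k)/C(k) = (k**2 + 1)/((k + 1)*(k + 3)).
Check: Δs_k = 2**(k + 2)*(k**2 + 4*k + 3). ✓
Sum = s_(8) − s_(1); s_(8) = 66560, s_(1) = 16 ⇒ 66544.

Σ = 66544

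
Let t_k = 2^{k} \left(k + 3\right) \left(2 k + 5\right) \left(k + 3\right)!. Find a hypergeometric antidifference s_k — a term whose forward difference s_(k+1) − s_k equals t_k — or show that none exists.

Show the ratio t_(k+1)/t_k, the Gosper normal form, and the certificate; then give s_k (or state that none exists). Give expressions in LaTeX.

s_k = 2^{k} \left(k + 1\right) \left(k + 3\right)!

The ratio is (k + 4)**2*(4*k + 14)/((k + 3)*(2*k + 5)).
So A=2*k + 8 and B=1, with C=k**2 + 11*k/2 + 15/2.
Solve (2*k + 8)·f(k+1) − (1)·f(k) = k**2 + 11*k/2 + 15/2.
deg f ≤ 1 (via 1,0,2).
Solving with deg f ≤ 1: f(k) = (k + 1)/2.
Get s_k = R·t_k = 2**k*(k + 1)*factorial(k + 3) with R(k) = B(k−1)f(k)/C(k) = (k + 1)/((k + 3)*(2*k + 5)).
Verify: 2**k*(k + 3)*(2*k + 5)*factorial(k + 3) matches t_k.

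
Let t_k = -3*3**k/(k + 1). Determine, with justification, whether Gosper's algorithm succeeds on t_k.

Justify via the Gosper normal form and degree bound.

No — t_k has no hypergeometric antidifference.

Ratio r(k) = 3*(k + 1)/(k + 2).
Normal form (A,B,C) = (3*k + 3, k + 2, 1).
Key eq: (3*k + 3)·f(k+1) = (k + 1)·f(k) + (1).
deg f ≤ -1 (via 1,1,0).
Negative degree bound (-1): no f exists, t_k not Gosper-summable.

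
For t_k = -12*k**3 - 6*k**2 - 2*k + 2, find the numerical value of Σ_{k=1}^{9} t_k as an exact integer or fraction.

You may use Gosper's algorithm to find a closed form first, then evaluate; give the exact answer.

The ratio is (k + 6*(k + 1)**3 + 3*(k + 1)**2)/(6*k**3 + 3*k**2 + k - 1).
Gosper form: A/B · C(k+1)/C(k) with A=1, B=1, C=k**3 + k**2/2 + k/6 - 1/6.
f must satisfy (1)·f(k+1) − (1)·f(k) = k**3 + k**2/2 + k/6 - 1/6.
Bound: deg f ≤ 4.
Coefficient equations give f(k) = k*(3*k**3 - 4*k**2 + k - 2)/12.
Certificate R = B(k−1)f/C = k*(3*k**3 - 4*k**2 + k - 2)/(2*(6*k**3 + 3*k**2 + k - 1)) gives s_k = k*(-3*k**3 + 4*k**2 - k + 2).
Verify: -12*k**3 - 6*k**2 - 2*k + 2 matches t_k.
Σ_(k=1)^(9) t_k = s_(10) − s_(1) = -26080 − (2) = -26082.

Σ = -26082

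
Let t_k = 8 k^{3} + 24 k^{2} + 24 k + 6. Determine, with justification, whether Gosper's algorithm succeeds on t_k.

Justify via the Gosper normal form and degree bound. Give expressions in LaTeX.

Yes. s_k = 2 k \left(k^{3} + 2 k^{2} + k - 1\right).

Compute t_(k+1)/t_k: get (4*k**3 + 24*k**2 + 48*k + 31)/(4*k**3 + 12*k**2 + 12*k + 3).
Take A(k)=1, B(k)=1, C(k)=k**3 + 3*k**2 + 3*k + 3/4.
Solve (1)·f(k+1) − (1)·f(k) = k**3 + 3*k**2 + 3*k + 3/4.
deg f ≤ 4 (via 0,0,3).
Match coefficients ⇒ f(k) = k*(k**3 + 2*k**2 + k - 1)/4.
Certificate R = B(k−1)f/C = k*(k**3 + 2*k**2 + k - 1)/(4*k**3 + 12*k**2 + 12*k + 3) gives s_k = 2*k*(k**3 + 2*k**2 + k - 1).
Δs = 8*k**3 + 24*k**2 + 24*k + 6, as required.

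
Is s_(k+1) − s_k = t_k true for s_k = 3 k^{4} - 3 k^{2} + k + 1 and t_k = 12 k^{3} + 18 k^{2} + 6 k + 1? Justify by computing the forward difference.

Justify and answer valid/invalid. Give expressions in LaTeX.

valid (s_(k+1) − s_k reduces to t_k)

s_(k+1) = k + 3*(k + 1)**4 - 3*(k + 1)**2 + 2
s_(k+1) − s_k = 12*k**3 + 18*k**2 + 6*k + 1
(s_(k+1) − s_k) − t_k = 0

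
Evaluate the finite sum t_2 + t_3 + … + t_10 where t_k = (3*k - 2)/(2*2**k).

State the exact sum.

The ratio is (3*k + 1)/(2*(3*k - 2)).
Factor: A=1/2; B=1; C=k - 2/3.
Need (1/2)·f(k+1) − (1)·f(k) = k - 2/3.
Degrees (0,0,1) ⇒ d ≤ 1.
Coefficient equations give f(k) = -2*(3*k + 1)/3.
Get s_k = R·t_k = (-3*k - 1)/2**k with R(k) = B(k−1)f(k)/C(k) = -2*(3*k + 1)/(3*k - 2).
s_(k+1) − s_k = (3*k - 2)/(2*2**k) = t_k.
Σ_(k=2)^(10) t_k = s_(11) − s_(2) = -17/1024 − (-7/4) = 1775/1024.

Σ = 1775/1024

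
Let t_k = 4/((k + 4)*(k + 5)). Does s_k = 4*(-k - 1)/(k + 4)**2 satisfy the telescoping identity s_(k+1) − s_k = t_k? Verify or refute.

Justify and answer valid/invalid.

s_(k+1) = 4*(-k - 2)/(k + 5)**2
s_(k+1) − s_k = 4*(k**2 + 3*k - 7)/(k**4 + 18*k**3 + 121*k**2 + 360*k + 400)
(s_(k+1) − s_k) − t_k = 12*(-2*k - 9)/(k**4 + 18*k**3 + 121*k**2 + 360*k + 400)

Invalid: residual 12*(-2*k - 9)/(k**4 + 18*k**3 + 121*k**2 + 360*k + 400) ≠ 0.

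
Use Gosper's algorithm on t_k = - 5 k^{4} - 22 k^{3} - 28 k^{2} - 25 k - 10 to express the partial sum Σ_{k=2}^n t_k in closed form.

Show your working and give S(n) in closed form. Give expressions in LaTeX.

Step 1: r(k) = (5*k**4 + 42*k**3 + 124*k**2 + 167*k + 90)/(5*k**4 + 22*k**3 + 28*k**2 + 25*k + 10).
So A=1 and B=1, with C=k**4 + 22*k**3/5 + 28*k**2/5 + 5*k + 2.
Solve (1)·f(k+1) − (1)·f(k) = k**4 + 22*k**3/5 + 28*k**2/5 + 5*k + 2.
Degrees (0,0,4) ⇒ d ≤ 5.
Match coefficients ⇒ f(k) = k*(k**4 + 3*k**3 + 4*k + 2)/5.
Certificate R = B(k−1)f/C = k*(k**4 + 3*k**3 + 4*k + 2)/(5*k**4 + 22*k**3 + 28*k**2 + 25*k + 10) gives s_k = k*(-k**4 - 3*k**3 - 4*k - 2).
Δs = -5*k**4 - 22*k**3 - 28*k**2 - 25*k - 10, as required.
Σ_(k=2)^n t_k = s_(n+1) − s_(2) = (-n**5 - 8*n**4 - 22*n**3 - 32*n**2 - 27*n - 10) − (-100), i.e. -n**5 - 8*n**4 - 22*n**3 - 32*n**2 - 27*n + 90.

S(n) = - n^{5} - 8 n^{4} - 22 n^{3} - 32 n^{2} - 27 n + 90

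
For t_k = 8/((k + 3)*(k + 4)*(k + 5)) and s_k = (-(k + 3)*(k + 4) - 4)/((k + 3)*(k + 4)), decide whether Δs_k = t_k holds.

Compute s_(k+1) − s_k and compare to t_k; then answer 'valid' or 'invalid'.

s_(k+1) = (-(k + 4)*(k + 5) - 4)/((k + 4)*(k + 5))
s_(k+1) − s_k = 8/(k**3 + 12*k**2 + 47*k + 60)
(s_(k+1) − s_k) − t_k = 0

Valid — Δs_k = t_k.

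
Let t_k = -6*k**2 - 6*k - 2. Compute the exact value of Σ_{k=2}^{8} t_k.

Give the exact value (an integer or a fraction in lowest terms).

The ratio is (3*k**2 + 9*k + 7)/(3*k**2 + 3*k + 1).
So A=1 and B=1, with C=k**2 + k + 1/3.
Need (1)·f(k+1) − (1)·f(k) = k**2 + k + 1/3.
deg f ≤ 3 (via 0,0,2).
Solving with deg f ≤ 3: f(k) = k**3/3.
Certificate R = B(k−1)f/C = k**3/(3*k**2 + 3*k + 1) gives s_k = -2*k**3.
Check: Δs_k = 2*k**3 - 2*(k + 1)**3. ✓
Sum = s_(9) − s_(2); s_(9) = -1458, s_(2) = -16 ⇒ -1442.

Σ = -1442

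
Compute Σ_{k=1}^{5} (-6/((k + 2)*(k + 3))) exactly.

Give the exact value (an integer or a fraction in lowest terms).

Σ = -5/4

Step 1: r(k) = (k + 2)/(k + 4).
Gosper form: A/B · C(k+1)/C(k) with A=k + 2, B=k + 4, C=1.
Set up (k + 2)·f(k+1) − (k + 3)·f(k) − (1) = 0.
From deg A=1, deg B=1, deg C=0: d=1.
Solve for f: f(k) = k/2 (degree 1 ≤ 1).
Get s_k = R·t_k = -3*k/(k + 2) with R(k) = B(k−1)f(k)/C(k) = k*(k + 3)/2.
Check: Δs_k = -6/(k**2 + 5*k + 6). ✓
Σ_(k=1)^(5) t_k = s_(6) − s_(1) = -9/4 − (-1) = -5/4.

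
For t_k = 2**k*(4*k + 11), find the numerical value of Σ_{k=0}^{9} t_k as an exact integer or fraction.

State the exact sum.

The ratio is 2*(4*k + 15)/(4*k + 11).
Factor: A=2; B=1; C=k + 11/4.
f must satisfy (2)·f(k+1) − (1)·f(k) = k + 11/4.
d = 1 from the (0,0,1) case.
A polynomial solution: f(k) = (4*k + 3)/4.
Get s_k = R·t_k = 2**k*(4*k + 3) with R(k) = B(k−1)f(k)/C(k) = (4*k + 3)/(4*k + 11).
s_(k+1) − s_k = 2**k*(4*k + 11) = t_k.
Evaluate s at k=10 and k=0: 44032 and 3; difference 44029.

Σ = 44029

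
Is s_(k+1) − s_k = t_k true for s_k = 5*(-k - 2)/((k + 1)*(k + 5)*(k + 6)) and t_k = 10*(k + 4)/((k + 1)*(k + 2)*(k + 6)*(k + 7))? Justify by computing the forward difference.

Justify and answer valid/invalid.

s_(k+1) = 5*(-k - 3)/((k + 2)*(k + 6)*(k + 7))
s_(k+1) − s_k = 5*(2*k**2 + 9*k + 13)/(k**5 + 21*k**4 + 163*k**3 + 567*k**2 + 844*k + 420)
(s_(k+1) − s_k) − t_k = 45*(-k - 3)/(k**5 + 21*k**4 + 163*k**3 + 567*k**2 + 844*k + 420)

Invalid: residual 45*(-k - 3)/(k**5 + 21*k**4 + 163*k**3 + 567*k**2 + 844*k + 420) ≠ 0.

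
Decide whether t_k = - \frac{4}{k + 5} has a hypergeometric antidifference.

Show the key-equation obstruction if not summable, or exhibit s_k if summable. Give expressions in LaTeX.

r(k) = (k + 5)/(k + 6) after simplifying.
A = k + 5, B = k + 6, C = 1.
Solve (k + 5)·f(k+1) − (k + 5)·f(k) = 1.
Bound: deg f ≤ 0.
Put f(k) = c0: A·f(k+1) − B(k−1)·f(k) − C = -1; need -1 = 0 — inconsistent ⇒ no f, not summable.

No; the coefficient equations for f are inconsistent.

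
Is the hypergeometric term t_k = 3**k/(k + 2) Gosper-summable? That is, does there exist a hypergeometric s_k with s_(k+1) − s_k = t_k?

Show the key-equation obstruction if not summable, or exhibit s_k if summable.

Compute t_(k+1)/t_k: get 3*(k + 2)/(k + 3).
So A=3*k + 6 and B=k + 3, with C=1.
f must satisfy (3*k + 6)·f(k+1) − (k + 2)·f(k) = 1.
Bound: deg f ≤ -1.
d = -1 < 0 ⇒ no nonzero polynomial f; not summable.

No — key equation has no polynomial f.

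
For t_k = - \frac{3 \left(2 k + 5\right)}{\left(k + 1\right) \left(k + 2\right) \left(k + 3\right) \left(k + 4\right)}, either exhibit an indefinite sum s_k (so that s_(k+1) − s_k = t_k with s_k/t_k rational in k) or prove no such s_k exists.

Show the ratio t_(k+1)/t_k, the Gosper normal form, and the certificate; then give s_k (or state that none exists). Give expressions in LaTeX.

s_k = \frac{k \left(- k - 4\right)}{k^{2} + 4 k + 3}

The ratio is (k + 1)*(2*k + 7)/((k + 5)*(2*k + 5)).
Factor: A=k + 1; B=k + 5; C=k + 5/2.
Set up (k + 1)·f(k+1) − (k + 4)·f(k) − (k + 5/2) = 0.
Degrees (1,1,1) ⇒ d ≤ 3.
Match coefficients ⇒ f(k) = k*(k + 2)*(k + 4)/6.
So s_k = (B(k−1)f/C)·t_k = (k*(k + 2)*(k + 4)**2/(3*(2*k + 5)))·t_k = k*(-k - 4)/(k**2 + 4*k + 3).
Check: Δs_k = 3*(-2*k - 5)/(k**4 + 10*k**3 + 35*k**2 + 50*k + 24). ✓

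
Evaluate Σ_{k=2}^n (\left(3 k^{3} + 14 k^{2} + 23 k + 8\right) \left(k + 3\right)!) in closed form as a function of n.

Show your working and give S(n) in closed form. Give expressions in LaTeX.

Step 1: r(k) = (3*k**4 + 35*k**3 + 152*k**2 + 288*k + 192)/(3*k**3 + 14*k**2 + 23*k + 8).
Gosper form: A/B · C(k+1)/C(k) with A=k + 4, B=1, C=k**3 + 14*k**2/3 + 23*k/3 + 8/3.
Need (k + 4)·f(k+1) − (1)·f(k) = k**3 + 14*k**2/3 + 23*k/3 + 8/3.
Degrees (1,0,3) ⇒ d ≤ 2.
Match coefficients ⇒ f(k) = k*(3*k - 1)/3.
Certificate R = B(k−1)f/C = k*(3*k - 1)/(3*k**3 + 14*k**2 + 23*k + 8) gives s_k = k*(3*k - 1)*factorial(k + 3).
Δs = (3*k**3 + 14*k**2 + 23*k + 8)*factorial(k + 3), as required.
Evaluate: s_(n+1) = (n + 1)*(3*n + 2)*factorial(n + 4); subtract s_(2) = 1200 ⇒ S(n) = 3*n**2*factorial(n + 4) + 5*n*factorial(n + 4) + 2*factorial(n + 4) - 1200.

S(n) = 3 n^{2} \left(n + 4\right)! + 5 n \left(n + 4\right)! + 2 \left(n + 4\right)! - 1200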